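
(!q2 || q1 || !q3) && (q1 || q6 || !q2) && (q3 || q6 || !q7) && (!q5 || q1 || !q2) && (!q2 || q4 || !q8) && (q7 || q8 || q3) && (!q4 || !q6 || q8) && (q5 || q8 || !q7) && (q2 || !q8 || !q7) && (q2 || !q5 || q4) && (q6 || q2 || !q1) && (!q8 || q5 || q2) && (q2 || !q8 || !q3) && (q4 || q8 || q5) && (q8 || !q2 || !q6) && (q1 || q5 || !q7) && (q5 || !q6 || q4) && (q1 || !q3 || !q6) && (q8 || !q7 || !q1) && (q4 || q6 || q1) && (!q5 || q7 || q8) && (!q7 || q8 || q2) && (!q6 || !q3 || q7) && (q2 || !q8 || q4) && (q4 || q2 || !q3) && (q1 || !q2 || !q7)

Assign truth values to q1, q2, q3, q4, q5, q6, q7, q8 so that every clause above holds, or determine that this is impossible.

Try q2 = true.
Try q1 = true.
Try q4 = true.
Try q6 = false.
Try q3 = true.
Try q8 = false.
Unit clause (!q7) forces q7 = false.
Unit clause (!q5) forces q5 = false.
Every clause now holds.

q1: true,  q2: true,  q3: true,  q4: true,  q5: false,  q6: false,  q7: false,  q8: false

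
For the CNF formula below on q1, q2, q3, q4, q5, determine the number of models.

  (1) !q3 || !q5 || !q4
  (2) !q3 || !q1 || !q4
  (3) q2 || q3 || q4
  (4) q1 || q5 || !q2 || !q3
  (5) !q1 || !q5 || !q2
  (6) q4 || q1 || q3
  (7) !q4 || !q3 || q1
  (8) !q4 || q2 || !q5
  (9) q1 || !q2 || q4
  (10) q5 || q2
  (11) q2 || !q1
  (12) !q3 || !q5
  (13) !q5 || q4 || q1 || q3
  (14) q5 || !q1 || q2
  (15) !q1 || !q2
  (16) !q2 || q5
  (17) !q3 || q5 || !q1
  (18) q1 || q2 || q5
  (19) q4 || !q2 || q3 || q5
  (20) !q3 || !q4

There are 2^5 = 32 truth assignments over (q1, q2, q3, q4, q5).
Split on q5. With q5 = true, the clauses containing q5 are satisfied and !q5 drops from the rest; 1 of the 2^4 = 16 assignments to the other variables satisfy what remains.
With q5 = false, by the same count on the reduced clause set, 0 assignments work.
Total: 1 + 0 = 1.

1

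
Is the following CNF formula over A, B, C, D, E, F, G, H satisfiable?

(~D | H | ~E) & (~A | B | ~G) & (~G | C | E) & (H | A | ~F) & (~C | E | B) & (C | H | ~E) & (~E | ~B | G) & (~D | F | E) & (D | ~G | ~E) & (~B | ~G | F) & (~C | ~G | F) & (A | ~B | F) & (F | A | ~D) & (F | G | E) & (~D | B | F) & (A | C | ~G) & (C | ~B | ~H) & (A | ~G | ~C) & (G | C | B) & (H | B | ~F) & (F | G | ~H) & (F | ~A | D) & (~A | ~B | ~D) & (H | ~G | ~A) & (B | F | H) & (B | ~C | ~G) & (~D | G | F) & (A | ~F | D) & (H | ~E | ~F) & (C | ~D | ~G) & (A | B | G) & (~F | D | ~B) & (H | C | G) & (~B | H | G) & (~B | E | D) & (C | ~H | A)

Branch on D: set D = 1.
Branch on H: set H = 1.
Branch on F: set F = 1.
Branch on C: set C = 1.
Branch on E: set E = 0.
From the singleton clause (B), B = 1.
From the singleton clause (~A), A = 0.
From the singleton clause (~G), G = 0.
This assignment satisfies each clause.
A satisfying assignment: A ↦ 0, B ↦ 1, C ↦ 1, D ↦ 1, E ↦ 0, F ↦ 1, G ↦ 0, H ↦ 1.

Yes, satisfiable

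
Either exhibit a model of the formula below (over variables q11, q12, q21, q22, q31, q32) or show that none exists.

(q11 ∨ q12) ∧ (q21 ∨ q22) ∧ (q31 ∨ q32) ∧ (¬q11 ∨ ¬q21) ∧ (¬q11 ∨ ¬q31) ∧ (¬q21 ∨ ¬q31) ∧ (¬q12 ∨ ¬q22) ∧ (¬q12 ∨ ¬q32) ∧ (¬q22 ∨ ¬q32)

UNSATISFIABLE

Branch on q11: set q11 = True.
The clause (¬q21) is unit, so q21 = False.
The clause (q22) is unit, so q22 = True.
The clause (¬q31) is unit, so q31 = False.
The clause (q32) is unit, so q32 = True.
Now (¬q32) is unsatisfied and unit — conflict.
That branch fails; take q11 = False instead.
The clause (q12) is unit, so q12 = True.
The clause (¬q22) is unit, so q22 = False.
The clause (q21) is unit, so q21 = True.
The clause (¬q31) is unit, so q31 = False.
The clause (q32) is unit, so q32 = True.
Now (¬q32) is unsatisfied and unit — conflict.
Neither q11 = True nor q11 = False works.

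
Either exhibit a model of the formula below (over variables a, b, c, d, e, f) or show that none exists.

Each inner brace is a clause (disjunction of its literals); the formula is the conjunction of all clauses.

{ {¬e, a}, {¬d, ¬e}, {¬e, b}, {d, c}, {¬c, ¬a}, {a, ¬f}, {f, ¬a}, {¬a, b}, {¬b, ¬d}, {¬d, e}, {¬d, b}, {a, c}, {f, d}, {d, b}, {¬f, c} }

UNSATISFIABLE

Case e = False:
Unit clause (¬d) forces d = False.
Unit clause (c) forces c = True.
Unit clause (¬a) forces a = False.
Unit clause (¬f) forces f = False.
Now (f) is unsatisfied and unit — conflict.
So e must be the other value — set e = True.
Unit clause (a) forces a = True.
Unit clause (¬d) forces d = False.
Unit clause (b) forces b = True.
Unit clause (c) forces c = True.
Now (¬c) is unsatisfied and unit — conflict.
Either choice for e ends in contradiction.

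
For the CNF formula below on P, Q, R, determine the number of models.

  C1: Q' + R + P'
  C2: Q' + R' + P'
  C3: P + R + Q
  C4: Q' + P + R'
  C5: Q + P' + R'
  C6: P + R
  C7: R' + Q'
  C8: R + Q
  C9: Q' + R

There are 2^3 = 8 truth assignments over (P, Q, R).
Split on P. With P = 1, the clauses containing P are satisfied and P' drops from the rest; 0 of the 2^2 = 4 assignments to the other variables satisfy what remains.
With P = 0, by the same count on the reduced clause set, 1 assignment works.
Total: 0 + 1 = 1.

1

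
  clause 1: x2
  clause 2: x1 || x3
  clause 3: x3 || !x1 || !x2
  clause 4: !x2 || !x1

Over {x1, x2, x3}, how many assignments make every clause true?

1

There are 2^3 = 8 truth assignments over (x1, x2, x3).
Check each against the 4 clauses (columns in the order x1, x2, x3):
  F F F  ✗ fails (x2)
  F F T  ✗ fails (x2)
  F T F  ✗ fails (x1 || x3)
  F T T  ✓ satisfies all
  T F F  ✗ fails (x2)
  T F T  ✗ fails (x2)
  T T F  ✗ fails (x3 || !x1 || !x2)
  T T T  ✗ fails (!x2 || !x1)
1 of the 8 rows is a model.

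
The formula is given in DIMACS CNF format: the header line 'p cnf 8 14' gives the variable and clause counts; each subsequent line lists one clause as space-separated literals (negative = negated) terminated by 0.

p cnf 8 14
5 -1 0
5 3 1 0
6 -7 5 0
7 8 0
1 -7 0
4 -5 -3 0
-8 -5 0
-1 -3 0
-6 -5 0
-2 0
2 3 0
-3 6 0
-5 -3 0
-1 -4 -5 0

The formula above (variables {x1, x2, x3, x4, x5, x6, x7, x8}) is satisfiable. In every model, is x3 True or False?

True

Suppose x3 = False.
Unit clause (¬x2) forces x2 = False.
Now (x2) is unsatisfied and unit — conflict.
So every satisfying assignment has x3 = True.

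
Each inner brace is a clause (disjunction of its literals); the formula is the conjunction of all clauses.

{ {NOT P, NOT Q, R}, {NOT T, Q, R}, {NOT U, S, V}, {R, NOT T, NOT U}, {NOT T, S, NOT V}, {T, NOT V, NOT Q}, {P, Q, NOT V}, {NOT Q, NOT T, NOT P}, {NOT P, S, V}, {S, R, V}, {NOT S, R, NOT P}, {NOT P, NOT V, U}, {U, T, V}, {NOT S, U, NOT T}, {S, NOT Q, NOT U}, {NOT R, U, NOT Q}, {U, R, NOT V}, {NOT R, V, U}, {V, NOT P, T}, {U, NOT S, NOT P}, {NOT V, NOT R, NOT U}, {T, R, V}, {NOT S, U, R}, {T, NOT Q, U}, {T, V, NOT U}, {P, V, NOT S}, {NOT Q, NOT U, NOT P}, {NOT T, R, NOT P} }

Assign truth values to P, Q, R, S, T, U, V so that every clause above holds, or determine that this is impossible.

P: true, Q: false, R: false, S: false, T: false, U: true, V: true

Branch on P: set P = true.
Branch on Q: set Q = false.
Branch on T: set T = false.
(V) alone gives V = true.
(U) alone gives U = true.
(NOT R) alone gives R = false.
(NOT S) alone gives S = false.
Every clause now holds.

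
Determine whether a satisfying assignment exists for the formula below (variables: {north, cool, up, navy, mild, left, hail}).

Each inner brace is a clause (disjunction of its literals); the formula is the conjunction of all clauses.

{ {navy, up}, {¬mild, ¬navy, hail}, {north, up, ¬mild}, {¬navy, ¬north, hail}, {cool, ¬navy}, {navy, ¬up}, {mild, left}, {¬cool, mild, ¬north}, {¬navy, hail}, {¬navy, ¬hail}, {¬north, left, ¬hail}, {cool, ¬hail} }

Suppose navy = True.
Unit clause (cool) forces cool = True.
Unit clause (hail) forces hail = True.
That conflicts with the unit clause (¬hail).
So navy must be the other value — set navy = False.
Unit clause (up) forces up = True.
That conflicts with the unit clause (¬up).
Either choice for navy ends in contradiction.
No assignment satisfies every clause.

Unsatisfiable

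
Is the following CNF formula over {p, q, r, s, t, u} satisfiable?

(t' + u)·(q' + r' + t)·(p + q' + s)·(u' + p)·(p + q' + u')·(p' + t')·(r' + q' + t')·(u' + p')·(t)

No, unsatisfiable

From the singleton clause (t), t = 1.
From the singleton clause (u), u = 1.
From the singleton clause (p), p = 1.
That conflicts with the unit clause (p').
No assignment satisfies every clause.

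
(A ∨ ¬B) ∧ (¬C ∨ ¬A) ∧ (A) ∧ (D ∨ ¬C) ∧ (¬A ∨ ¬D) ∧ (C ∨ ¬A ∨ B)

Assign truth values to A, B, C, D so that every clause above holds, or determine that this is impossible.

A: True, B: True, C: False, D: False

The clause (A) is unit, so A = True.
The clause (¬C) is unit, so C = False.
The clause (¬D) is unit, so D = False.
The clause (B) is unit, so B = True.
This assignment satisfies each clause.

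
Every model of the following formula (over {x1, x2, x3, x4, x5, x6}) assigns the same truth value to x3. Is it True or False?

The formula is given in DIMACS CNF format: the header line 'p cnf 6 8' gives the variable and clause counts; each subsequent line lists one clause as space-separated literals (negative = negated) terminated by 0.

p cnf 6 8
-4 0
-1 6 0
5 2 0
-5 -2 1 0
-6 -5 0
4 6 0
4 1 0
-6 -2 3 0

Suppose x3 = False.
The clause (¬x4) is unit, so x4 = False.
The clause (x6) is unit, so x6 = True.
The clause (¬x5) is unit, so x5 = False.
The clause (x2) is unit, so x2 = True.
That conflicts with the unit clause (¬x2).
So every satisfying assignment has x3 = True.

True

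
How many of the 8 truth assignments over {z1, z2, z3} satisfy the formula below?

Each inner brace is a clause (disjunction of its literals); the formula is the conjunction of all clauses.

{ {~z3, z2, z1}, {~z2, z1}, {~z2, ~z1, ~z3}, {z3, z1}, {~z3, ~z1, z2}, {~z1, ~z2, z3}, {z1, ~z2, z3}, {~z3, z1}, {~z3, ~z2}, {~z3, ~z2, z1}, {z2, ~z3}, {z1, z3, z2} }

There are 2^3 = 8 truth assignments over (z1, z2, z3).
Check each against the 12 clauses (columns in the order z1, z2, z3):
  F F F  ✗ fails (z3 | z1)
  F F T  ✗ fails (~z3 | z2 | z1)
  F T F  ✗ fails (~z2 | z1)
  F T T  ✗ fails (~z2 | z1)
  T F F  ✓ satisfies all
  T F T  ✗ fails (~z3 | ~z1 | z2)
  T T F  ✗ fails (~z1 | ~z2 | z3)
  T T T  ✗ fails (~z2 | ~z1 | ~z3)
1 of the 8 rows is a model.

1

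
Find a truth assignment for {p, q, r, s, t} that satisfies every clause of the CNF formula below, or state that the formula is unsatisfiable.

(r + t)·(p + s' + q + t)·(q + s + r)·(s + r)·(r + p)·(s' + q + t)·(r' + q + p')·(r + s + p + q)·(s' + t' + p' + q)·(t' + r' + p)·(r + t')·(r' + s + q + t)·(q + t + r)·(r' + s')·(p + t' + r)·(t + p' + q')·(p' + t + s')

Case r = 1:
From the singleton clause (s'), s = 0.
Case q = 1:
Case t = 1:
From the singleton clause (p), p = 1.
This assignment satisfies each clause.

p ↦ 1; q ↦ 1; r ↦ 1; s ↦ 0; t ↦ 1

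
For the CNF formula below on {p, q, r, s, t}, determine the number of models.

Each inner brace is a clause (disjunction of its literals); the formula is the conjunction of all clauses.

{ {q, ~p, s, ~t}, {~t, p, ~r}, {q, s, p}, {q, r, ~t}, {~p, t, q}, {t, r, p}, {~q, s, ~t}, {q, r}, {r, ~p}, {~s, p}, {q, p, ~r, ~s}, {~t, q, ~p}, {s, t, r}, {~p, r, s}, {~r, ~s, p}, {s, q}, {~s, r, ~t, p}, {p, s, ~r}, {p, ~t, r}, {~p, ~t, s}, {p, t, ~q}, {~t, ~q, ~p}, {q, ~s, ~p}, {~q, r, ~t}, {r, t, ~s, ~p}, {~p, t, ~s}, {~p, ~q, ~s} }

1

There are 2^5 = 32 truth assignments over (p, q, r, s, t).
Split on r. With r = 1, the clauses containing r are satisfied and ~r drops from the rest; 1 of the 2^4 = 16 assignments to the other variables satisfy what remains.
With r = 0, by the same count on the reduced clause set, 0 assignments work.
Total: 1 + 0 = 1.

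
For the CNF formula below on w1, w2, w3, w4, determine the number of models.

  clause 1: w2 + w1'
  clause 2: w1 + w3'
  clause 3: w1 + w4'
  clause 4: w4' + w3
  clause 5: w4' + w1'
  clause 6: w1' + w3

3

There are 2^4 = 16 truth assignments over (w1, w2, w3, w4).
Check each against the 6 clauses (columns in the order w1, w2, w3, w4):
  F F F F  ✓ satisfies all
  F F F T  ✗ fails (w1 + w4')
  F F T F  ✗ fails (w1 + w3')
  F F T T  ✗ fails (w1 + w3')
  F T F F  ✓ satisfies all
  F T F T  ✗ fails (w1 + w4')
  F T T F  ✗ fails (w1 + w3')
  F T T T  ✗ fails (w1 + w3')
  T F F F  ✗ fails (w2 + w1')
  T F F T  ✗ fails (w2 + w1')
  T F T F  ✗ fails (w2 + w1')
  T F T T  ✗ fails (w2 + w1')
  T T F F  ✗ fails (w1' + w3)
  T T F T  ✗ fails (w4' + w3)
  T T T F  ✓ satisfies all
  T T T T  ✗ fails (w4' + w1')
3 of the 16 rows are models.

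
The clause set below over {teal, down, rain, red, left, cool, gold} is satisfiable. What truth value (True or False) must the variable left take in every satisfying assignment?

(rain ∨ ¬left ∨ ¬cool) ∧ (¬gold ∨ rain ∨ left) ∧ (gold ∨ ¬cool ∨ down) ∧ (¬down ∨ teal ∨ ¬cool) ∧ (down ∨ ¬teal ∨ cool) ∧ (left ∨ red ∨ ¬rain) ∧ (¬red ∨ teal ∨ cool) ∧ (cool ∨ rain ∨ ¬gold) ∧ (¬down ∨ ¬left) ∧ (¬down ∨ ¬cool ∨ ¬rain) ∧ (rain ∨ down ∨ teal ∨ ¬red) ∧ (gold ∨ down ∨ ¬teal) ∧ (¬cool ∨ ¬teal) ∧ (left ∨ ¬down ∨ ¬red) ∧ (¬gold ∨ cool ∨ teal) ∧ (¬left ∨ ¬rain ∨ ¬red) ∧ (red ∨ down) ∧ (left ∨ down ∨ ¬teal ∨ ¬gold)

False

Suppose left = True.
The clause (¬down) is unit, so down = False.
The clause (red) is unit, so red = True.
The clause (¬rain) is unit, so rain = False.
The clause (¬cool) is unit, so cool = False.
The clause (¬teal) is unit, so teal = False.
That conflicts with the unit clause (teal).
So every satisfying assignment has left = False.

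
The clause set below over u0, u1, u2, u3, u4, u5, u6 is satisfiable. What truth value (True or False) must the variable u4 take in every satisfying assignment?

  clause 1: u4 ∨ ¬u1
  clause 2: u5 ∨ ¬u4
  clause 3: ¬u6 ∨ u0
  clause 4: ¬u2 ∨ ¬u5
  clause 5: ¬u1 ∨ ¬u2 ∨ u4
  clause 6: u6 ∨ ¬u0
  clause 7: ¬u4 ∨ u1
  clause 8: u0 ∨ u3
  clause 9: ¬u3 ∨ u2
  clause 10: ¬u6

False

Suppose u4 = True.
(u5) alone gives u5 = True.
(¬u2) alone gives u2 = False.
(u1) alone gives u1 = True.
(¬u3) alone gives u3 = False.
(u0) alone gives u0 = True.
(u6) alone gives u6 = True.
That conflicts with the unit clause (¬u6).
So every satisfying assignment has u4 = False.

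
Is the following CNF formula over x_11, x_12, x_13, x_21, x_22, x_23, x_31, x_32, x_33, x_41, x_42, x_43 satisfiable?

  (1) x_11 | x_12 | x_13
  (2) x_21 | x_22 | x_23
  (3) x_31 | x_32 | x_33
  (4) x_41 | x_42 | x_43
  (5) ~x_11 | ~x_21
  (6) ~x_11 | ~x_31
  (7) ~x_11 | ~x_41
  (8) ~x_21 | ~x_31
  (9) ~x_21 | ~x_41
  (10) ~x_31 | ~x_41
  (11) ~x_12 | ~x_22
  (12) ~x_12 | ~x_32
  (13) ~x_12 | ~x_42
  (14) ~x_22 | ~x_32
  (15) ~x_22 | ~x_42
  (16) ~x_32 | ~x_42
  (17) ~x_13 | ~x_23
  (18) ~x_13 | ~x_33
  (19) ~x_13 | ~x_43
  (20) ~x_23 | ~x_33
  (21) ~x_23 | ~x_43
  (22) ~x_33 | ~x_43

Try x_11 = 0.
Try x_12 = 1.
(~x_22) alone gives x_22 = 0.
(~x_32) alone gives x_32 = 0.
(~x_42) alone gives x_42 = 0.
Try x_21 = 1.
(~x_31) alone gives x_31 = 0.
(x_33) alone gives x_33 = 1.
(~x_41) alone gives x_41 = 0.
(x_43) alone gives x_43 = 1.
Now (~x_43) is unsatisfied and unit — conflict.
Backtrack on x_21: now try x_21 = 0.
(x_23) alone gives x_23 = 1.
(~x_13) alone gives x_13 = 0.
(~x_33) alone gives x_33 = 0.
(x_31) alone gives x_31 = 1.
(~x_41) alone gives x_41 = 0.
(x_43) alone gives x_43 = 1.
Now (~x_43) is unsatisfied and unit — conflict.
Either choice for x_21 ends in contradiction.
Backtrack on x_12: now try x_12 = 0.
(x_13) alone gives x_13 = 1.
(~x_23) alone gives x_23 = 0.
(~x_33) alone gives x_33 = 0.
(~x_43) alone gives x_43 = 0.
Try x_21 = 1.
(~x_31) alone gives x_31 = 0.
(x_32) alone gives x_32 = 1.
(~x_41) alone gives x_41 = 0.
(x_42) alone gives x_42 = 1.
Now (~x_42) is unsatisfied and unit — conflict.
Backtrack on x_21: now try x_21 = 0.
(x_22) alone gives x_22 = 1.
(~x_32) alone gives x_32 = 0.
(x_31) alone gives x_31 = 1.
(~x_41) alone gives x_41 = 0.
(x_42) alone gives x_42 = 1.
Now (~x_42) is unsatisfied and unit — conflict.
Either choice for x_21 ends in contradiction.
Either choice for x_12 ends in contradiction.
Backtrack on x_11: now try x_11 = 1.
(~x_21) alone gives x_21 = 0.
(~x_31) alone gives x_31 = 0.
(~x_41) alone gives x_41 = 0.
Try x_22 = 1.
(~x_12) alone gives x_12 = 0.
(~x_32) alone gives x_32 = 0.
(x_33) alone gives x_33 = 1.
(~x_42) alone gives x_42 = 0.
(x_43) alone gives x_43 = 1.
Now (~x_43) is unsatisfied and unit — conflict.
Backtrack on x_22: now try x_22 = 0.
(x_23) alone gives x_23 = 1.
(~x_13) alone gives x_13 = 0.
(~x_33) alone gives x_33 = 0.
(x_32) alone gives x_32 = 1.
(~x_12) alone gives x_12 = 0.
(~x_42) alone gives x_42 = 0.
(x_43) alone gives x_43 = 1.
Now (~x_43) is unsatisfied and unit — conflict.
Either choice for x_22 ends in contradiction.
Either choice for x_11 ends in contradiction.
No assignment satisfies every clause.

Unsatisfiable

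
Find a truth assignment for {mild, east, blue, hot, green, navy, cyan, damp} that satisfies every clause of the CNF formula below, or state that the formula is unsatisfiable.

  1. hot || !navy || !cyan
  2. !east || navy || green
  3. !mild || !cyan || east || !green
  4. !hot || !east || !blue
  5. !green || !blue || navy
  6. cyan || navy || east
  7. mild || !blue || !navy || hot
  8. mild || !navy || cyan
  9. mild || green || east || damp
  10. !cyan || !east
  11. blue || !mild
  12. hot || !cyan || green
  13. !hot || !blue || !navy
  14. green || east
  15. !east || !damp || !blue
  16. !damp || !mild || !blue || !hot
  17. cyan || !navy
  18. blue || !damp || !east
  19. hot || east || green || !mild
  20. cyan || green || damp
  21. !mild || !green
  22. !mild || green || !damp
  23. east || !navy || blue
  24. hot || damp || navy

mild: false, east: false, blue: false, hot: false, green: true, navy: false, cyan: true, damp: true

Try cyan = true.
(!east) alone gives east = false.
(green) alone gives green = true.
(!mild) alone gives mild = false.
Try hot = false.
(!navy) alone gives navy = false.
(!blue) alone gives blue = false.
(damp) alone gives damp = true.
Every clause now holds.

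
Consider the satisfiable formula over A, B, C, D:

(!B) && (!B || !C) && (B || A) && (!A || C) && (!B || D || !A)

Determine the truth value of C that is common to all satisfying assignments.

True

Suppose C = false.
From the singleton clause (!B), B = false.
From the singleton clause (A), A = true.
But (!A) is also a unit clause — contradiction.
So every satisfying assignment has C = True.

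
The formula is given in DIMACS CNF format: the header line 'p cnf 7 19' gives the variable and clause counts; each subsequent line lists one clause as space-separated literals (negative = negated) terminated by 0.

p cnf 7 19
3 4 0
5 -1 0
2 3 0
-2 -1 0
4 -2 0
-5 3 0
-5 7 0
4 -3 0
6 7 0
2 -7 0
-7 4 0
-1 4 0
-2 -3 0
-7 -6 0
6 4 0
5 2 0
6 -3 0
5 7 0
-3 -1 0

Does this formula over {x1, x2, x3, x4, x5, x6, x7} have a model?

Suppose x3 = False.
The clause (x4) is unit, so x4 = True.
The clause (x2) is unit, so x2 = True.
The clause (¬x1) is unit, so x1 = False.
The clause (¬x5) is unit, so x5 = False.
The clause (x7) is unit, so x7 = True.
The clause (¬x6) is unit, so x6 = False.
This assignment satisfies each clause.
A satisfying assignment: x1 ↦ False; x2 ↦ True; x3 ↦ False; x4 ↦ True; x5 ↦ False; x6 ↦ False; x7 ↦ True.

Yes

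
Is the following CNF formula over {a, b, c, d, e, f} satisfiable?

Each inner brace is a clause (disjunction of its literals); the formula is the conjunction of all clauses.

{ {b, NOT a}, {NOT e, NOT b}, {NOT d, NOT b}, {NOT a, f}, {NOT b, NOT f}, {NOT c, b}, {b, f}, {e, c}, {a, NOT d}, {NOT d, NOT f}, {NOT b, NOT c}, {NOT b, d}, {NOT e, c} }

No, unsatisfiable

Try b = true.
Unit clause (NOT e) forces e = false.
Unit clause (NOT d) forces d = false.
Now (d) is unsatisfied and unit — conflict.
Backtrack on b: now try b = false.
Unit clause (NOT a) forces a = false.
Unit clause (NOT c) forces c = false.
Unit clause (f) forces f = true.
Unit clause (e) forces e = true.
Now (NOT e) is unsatisfied and unit — conflict.
Either choice for b ends in contradiction.
No assignment satisfies every clause.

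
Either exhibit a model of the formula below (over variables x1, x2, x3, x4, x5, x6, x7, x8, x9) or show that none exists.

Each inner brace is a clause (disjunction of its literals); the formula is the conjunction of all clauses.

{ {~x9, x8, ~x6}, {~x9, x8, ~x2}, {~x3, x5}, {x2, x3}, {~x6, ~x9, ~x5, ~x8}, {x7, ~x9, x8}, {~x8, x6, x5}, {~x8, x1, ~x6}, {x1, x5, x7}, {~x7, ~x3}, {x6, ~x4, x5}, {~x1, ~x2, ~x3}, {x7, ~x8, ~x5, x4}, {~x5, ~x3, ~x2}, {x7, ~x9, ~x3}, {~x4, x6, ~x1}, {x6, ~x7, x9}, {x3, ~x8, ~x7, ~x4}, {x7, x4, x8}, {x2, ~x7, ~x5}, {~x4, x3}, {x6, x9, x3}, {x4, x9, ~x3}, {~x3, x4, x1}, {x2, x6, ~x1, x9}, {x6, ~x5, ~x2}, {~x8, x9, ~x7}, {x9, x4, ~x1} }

Suppose x3 = 0.
The clause (x2) is unit, so x2 = 1.
The clause (~x4) is unit, so x4 = 0.
Suppose x9 = 1.
The clause (x8) is unit, so x8 = 1.
Suppose x6 = 1.
The clause (~x5) is unit, so x5 = 0.
The clause (x1) is unit, so x1 = 1.
All clauses hold; x7 can take either value.

x1=1,  x2=1,  x3=0,  x4=0,  x5=0,  x6=1,  x7=1,  x8=1,  x9=1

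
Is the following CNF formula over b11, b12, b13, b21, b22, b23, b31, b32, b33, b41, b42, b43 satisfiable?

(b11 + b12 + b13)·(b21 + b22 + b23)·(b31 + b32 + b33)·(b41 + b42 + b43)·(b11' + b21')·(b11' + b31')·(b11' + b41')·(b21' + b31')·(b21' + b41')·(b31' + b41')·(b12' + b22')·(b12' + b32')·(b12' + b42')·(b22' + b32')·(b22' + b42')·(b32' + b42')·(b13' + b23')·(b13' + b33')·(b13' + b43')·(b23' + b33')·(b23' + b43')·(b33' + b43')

No

Suppose b11 = 0.
Suppose b12 = 1.
From the singleton clause (b22'), b22 = 0.
From the singleton clause (b32'), b32 = 0.
From the singleton clause (b42'), b42 = 0.
Suppose b21 = 1.
From the singleton clause (b31'), b31 = 0.
From the singleton clause (b33), b33 = 1.
From the singleton clause (b41'), b41 = 0.
From the singleton clause (b43), b43 = 1.
That conflicts with the unit clause (b43').
So b21 must be the other value — set b21 = 0.
From the singleton clause (b23), b23 = 1.
From the singleton clause (b13'), b13 = 0.
From the singleton clause (b33'), b33 = 0.
From the singleton clause (b31), b31 = 1.
From the singleton clause (b41'), b41 = 0.
From the singleton clause (b43), b43 = 1.
That conflicts with the unit clause (b43').
Neither b21 = 1 nor b21 = 0 works.
So b12 must be the other value — set b12 = 0.
From the singleton clause (b13), b13 = 1.
From the singleton clause (b23'), b23 = 0.
From the singleton clause (b33'), b33 = 0.
From the singleton clause (b43'), b43 = 0.
Suppose b21 = 1.
From the singleton clause (b31'), b31 = 0.
From the singleton clause (b32), b32 = 1.
From the singleton clause (b41'), b41 = 0.
From the singleton clause (b42), b42 = 1.
That conflicts with the unit clause (b42').
So b21 must be the other value — set b21 = 0.
From the singleton clause (b22), b22 = 1.
From the singleton clause (b32'), b32 = 0.
From the singleton clause (b31), b31 = 1.
From the singleton clause (b41'), b41 = 0.
From the singleton clause (b42), b42 = 1.
That conflicts with the unit clause (b42').
Neither b21 = 1 nor b21 = 0 works.
Neither b12 = 1 nor b12 = 0 works.
So b11 must be the other value — set b11 = 1.
From the singleton clause (b21'), b21 = 0.
From the singleton clause (b31'), b31 = 0.
From the singleton clause (b41'), b41 = 0.
Suppose b22 = 1.
From the singleton clause (b12'), b12 = 0.
From the singleton clause (b32'), b32 = 0.
From the singleton clause (b33), b33 = 1.
From the singleton clause (b42'), b42 = 0.
From the singleton clause (b43), b43 = 1.
That conflicts with the unit clause (b43').
So b22 must be the other value — set b22 = 0.
From the singleton clause (b23), b23 = 1.
From the singleton clause (b13'), b13 = 0.
From the singleton clause (b33'), b33 = 0.
From the singleton clause (b32), b32 = 1.
From the singleton clause (b12'), b12 = 0.
From the singleton clause (b42'), b42 = 0.
From the singleton clause (b43), b43 = 1.
That conflicts with the unit clause (b43').
Neither b22 = 1 nor b22 = 0 works.
Neither b11 = 1 nor b11 = 0 works.
No assignment satisfies every clause.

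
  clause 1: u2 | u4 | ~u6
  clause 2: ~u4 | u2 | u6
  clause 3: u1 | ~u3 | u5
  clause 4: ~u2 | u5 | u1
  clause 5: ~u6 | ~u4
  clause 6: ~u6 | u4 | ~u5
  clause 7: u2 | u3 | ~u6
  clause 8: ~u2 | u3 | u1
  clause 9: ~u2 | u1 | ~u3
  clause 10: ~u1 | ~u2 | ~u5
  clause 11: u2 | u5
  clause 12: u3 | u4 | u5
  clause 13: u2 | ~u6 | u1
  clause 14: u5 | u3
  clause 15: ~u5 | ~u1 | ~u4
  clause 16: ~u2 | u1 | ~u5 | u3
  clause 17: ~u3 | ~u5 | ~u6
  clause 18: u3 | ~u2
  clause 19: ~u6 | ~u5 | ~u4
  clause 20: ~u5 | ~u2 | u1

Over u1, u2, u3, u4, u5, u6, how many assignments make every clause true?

7

There are 2^6 = 64 truth assignments over (u1, u2, u3, u4, u5, u6).
Split on u2. With u2 = 1, the clauses containing u2 are satisfied and ~u2 drops from the rest; 3 of the 2^5 = 32 assignments to the other variables satisfy what remains.
With u2 = 0, by the same count on the reduced clause set, 4 assignments work.
Total: 3 + 4 = 7.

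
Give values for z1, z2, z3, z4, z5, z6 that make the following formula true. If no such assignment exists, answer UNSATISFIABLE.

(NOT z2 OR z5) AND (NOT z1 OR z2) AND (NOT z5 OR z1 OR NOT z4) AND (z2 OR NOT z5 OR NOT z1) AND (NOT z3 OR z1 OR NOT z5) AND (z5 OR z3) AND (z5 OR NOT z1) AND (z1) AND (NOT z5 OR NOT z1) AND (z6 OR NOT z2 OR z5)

The clause (z1) is unit, so z1 = true.
The clause (z2) is unit, so z2 = true.
The clause (z5) is unit, so z5 = true.
But (NOT z5) is also a unit clause — contradiction.

UNSATISFIABLE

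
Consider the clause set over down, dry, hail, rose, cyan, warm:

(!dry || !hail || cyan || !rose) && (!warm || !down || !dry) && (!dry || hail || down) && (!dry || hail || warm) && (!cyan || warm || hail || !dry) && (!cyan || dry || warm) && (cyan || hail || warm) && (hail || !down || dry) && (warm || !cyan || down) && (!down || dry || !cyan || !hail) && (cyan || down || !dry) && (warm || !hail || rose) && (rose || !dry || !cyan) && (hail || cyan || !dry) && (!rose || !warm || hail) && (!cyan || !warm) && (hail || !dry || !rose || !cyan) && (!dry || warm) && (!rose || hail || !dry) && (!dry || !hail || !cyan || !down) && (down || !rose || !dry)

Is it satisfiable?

Case cyan = false:
Case hail = true:
Case dry = false:
Case warm = true:
Every clause is now satisfied; down, rose are unconstrained.
A satisfying assignment: down=true,  dry=false,  hail=true,  rose=true,  cyan=false,  warm=true.

Yes, satisfiable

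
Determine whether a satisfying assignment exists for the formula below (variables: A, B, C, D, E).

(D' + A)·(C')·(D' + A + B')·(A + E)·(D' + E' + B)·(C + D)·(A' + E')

The clause (C') is unit, so C = 0.
The clause (D) is unit, so D = 1.
The clause (A) is unit, so A = 1.
The clause (E') is unit, so E = 0.
No clause remains; B is free.
A satisfying assignment: A=1, B=0, C=0, D=1, E=0.

Yes, satisfiable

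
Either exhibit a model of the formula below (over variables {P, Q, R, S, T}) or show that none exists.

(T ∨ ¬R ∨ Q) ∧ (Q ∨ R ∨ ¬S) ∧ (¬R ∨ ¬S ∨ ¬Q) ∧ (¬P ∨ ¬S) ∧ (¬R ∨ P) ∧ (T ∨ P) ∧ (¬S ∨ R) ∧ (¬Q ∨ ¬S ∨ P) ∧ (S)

(S) alone gives S = True.
(¬P) alone gives P = False.
(¬R) alone gives R = False.
But (R) is also a unit clause — contradiction.

UNSATISFIABLE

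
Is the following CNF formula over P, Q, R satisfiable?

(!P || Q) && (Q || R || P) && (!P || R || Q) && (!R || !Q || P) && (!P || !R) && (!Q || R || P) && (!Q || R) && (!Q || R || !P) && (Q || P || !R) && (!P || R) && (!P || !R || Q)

Try P = false.
Try Q = true.
The clause (!R) is unit, so R = false.
But (R) is also a unit clause — contradiction.
Undo Q and try Q = false.
The clause (R) is unit, so R = true.
But (!R) is also a unit clause — contradiction.
Neither Q = true nor Q = false works.
Undo P and try P = true.
The clause (Q) is unit, so Q = true.
The clause (!R) is unit, so R = false.
But (R) is also a unit clause — contradiction.
Neither P = true nor P = false works.
No assignment satisfies every clause.

No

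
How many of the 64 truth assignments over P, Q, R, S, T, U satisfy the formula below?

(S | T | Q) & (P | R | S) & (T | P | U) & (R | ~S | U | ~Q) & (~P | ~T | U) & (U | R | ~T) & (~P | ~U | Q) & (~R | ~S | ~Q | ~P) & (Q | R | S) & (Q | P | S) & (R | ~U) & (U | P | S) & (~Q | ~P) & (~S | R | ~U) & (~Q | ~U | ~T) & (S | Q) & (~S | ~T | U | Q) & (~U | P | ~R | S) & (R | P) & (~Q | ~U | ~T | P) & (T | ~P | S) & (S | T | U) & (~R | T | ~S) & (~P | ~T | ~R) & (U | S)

There are 2^6 = 64 truth assignments over (P, Q, R, S, T, U).
Split on P. With P = 1, the clauses containing P are satisfied and ~P drops from the rest; 1 of the 2^5 = 32 assignments to the other variables satisfy what remains.
With P = 0, by the same count on the reduced clause set, 2 assignments work.
(One model: P=F, Q=F, R=T, S=T, T=T, U=T.)
Total: 1 + 2 = 3.

3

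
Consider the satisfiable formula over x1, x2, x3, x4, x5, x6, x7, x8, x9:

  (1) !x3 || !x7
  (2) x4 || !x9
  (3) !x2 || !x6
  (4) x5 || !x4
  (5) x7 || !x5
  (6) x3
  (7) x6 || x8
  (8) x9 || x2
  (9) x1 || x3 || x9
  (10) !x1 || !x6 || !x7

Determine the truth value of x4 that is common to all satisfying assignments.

False

Suppose x4 = true.
The clause (x5) is unit, so x5 = true.
The clause (x7) is unit, so x7 = true.
The clause (!x3) is unit, so x3 = false.
That conflicts with the unit clause (x3).
So every satisfying assignment has x4 = False.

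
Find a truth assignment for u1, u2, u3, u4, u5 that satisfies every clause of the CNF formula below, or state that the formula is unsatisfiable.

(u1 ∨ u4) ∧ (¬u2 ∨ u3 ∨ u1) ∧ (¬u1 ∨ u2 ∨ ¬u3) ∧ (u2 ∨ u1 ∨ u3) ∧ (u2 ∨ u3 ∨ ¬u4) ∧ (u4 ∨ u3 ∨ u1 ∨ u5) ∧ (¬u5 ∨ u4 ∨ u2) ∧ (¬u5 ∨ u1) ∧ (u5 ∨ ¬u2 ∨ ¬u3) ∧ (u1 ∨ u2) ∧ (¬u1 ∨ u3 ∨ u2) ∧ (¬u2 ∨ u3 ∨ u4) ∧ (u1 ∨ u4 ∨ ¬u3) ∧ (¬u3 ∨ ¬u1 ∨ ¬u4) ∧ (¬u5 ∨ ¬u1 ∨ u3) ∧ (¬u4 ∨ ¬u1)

Case u1 = True:
Unit clause (¬u4) forces u4 = False.
Case u2 = True:
Unit clause (u3) forces u3 = True.
Unit clause (u5) forces u5 = True.
This assignment satisfies each clause.

u1=True, u2=True, u3=True, u4=False, u5=True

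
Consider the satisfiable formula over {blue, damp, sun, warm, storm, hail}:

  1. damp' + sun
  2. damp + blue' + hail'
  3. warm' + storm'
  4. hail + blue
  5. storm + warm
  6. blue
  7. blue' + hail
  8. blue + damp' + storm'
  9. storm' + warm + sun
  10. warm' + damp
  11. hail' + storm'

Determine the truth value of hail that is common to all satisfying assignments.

True

Suppose hail = 0.
The clause (blue) is unit, so blue = 1.
That conflicts with the unit clause (blue').
So every satisfying assignment has hail = True.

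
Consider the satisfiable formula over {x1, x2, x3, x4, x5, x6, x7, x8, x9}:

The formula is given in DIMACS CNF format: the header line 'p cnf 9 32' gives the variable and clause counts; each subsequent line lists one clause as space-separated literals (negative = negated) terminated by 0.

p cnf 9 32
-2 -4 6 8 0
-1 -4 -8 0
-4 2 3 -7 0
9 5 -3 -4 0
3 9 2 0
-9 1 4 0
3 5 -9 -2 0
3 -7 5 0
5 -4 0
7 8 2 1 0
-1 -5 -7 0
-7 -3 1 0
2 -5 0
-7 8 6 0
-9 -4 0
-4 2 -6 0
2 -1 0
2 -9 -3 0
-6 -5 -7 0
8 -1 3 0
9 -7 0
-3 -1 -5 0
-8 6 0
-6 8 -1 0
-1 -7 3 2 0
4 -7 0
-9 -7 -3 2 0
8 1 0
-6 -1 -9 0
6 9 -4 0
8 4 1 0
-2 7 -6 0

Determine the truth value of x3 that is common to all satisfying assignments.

Suppose x3 = False.
Branch on x9: set x9 = True.
From the singleton clause (¬x4), x4 = False.
From the singleton clause (x1), x1 = True.
From the singleton clause (x2), x2 = True.
From the singleton clause (x5), x5 = True.
From the singleton clause (¬x7), x7 = False.
From the singleton clause (x8), x8 = True.
From the singleton clause (x6), x6 = True.
Now (¬x6) is unsatisfied and unit — conflict.
Backtrack on x9: now try x9 = False.
From the singleton clause (x2), x2 = True.
From the singleton clause (¬x7), x7 = False.
From the singleton clause (¬x6), x6 = False.
From the singleton clause (¬x8), x8 = False.
From the singleton clause (¬x4), x4 = False.
From the singleton clause (¬x1), x1 = False.
Now (x1) is unsatisfied and unit — conflict.
Either choice for x9 ends in contradiction.
So every satisfying assignment has x3 = True.

True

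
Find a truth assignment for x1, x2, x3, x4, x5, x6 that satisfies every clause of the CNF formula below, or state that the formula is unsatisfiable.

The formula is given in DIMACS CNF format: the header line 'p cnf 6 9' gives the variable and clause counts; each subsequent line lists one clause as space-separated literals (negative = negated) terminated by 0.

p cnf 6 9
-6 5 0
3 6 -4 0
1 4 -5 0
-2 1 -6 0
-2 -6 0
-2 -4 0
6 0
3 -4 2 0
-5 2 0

(x6) alone gives x6 = True.
(x5) alone gives x5 = True.
(¬x2) alone gives x2 = False.
But (x2) is also a unit clause — contradiction.

UNSATISFIABLE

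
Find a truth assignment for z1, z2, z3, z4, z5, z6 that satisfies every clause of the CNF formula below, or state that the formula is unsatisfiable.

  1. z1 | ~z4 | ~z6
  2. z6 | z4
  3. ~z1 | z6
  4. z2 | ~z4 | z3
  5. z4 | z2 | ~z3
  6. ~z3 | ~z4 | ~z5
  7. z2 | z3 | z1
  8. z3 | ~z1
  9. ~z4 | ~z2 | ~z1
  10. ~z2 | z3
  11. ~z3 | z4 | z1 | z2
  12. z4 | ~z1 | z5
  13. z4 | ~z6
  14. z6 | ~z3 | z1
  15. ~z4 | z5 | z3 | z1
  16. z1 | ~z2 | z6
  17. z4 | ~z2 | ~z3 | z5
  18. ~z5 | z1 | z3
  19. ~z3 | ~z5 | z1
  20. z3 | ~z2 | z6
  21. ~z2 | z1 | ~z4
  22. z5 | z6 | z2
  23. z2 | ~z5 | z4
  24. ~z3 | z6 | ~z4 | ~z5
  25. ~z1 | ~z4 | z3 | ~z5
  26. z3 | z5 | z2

z1 ↦ 1, z2 ↦ 0, z3 ↦ 1, z4 ↦ 1, z5 ↦ 0, z6 ↦ 1

Try z6 = 1.
Unit clause (z4) forces z4 = 1.
Unit clause (z1) forces z1 = 1.
Unit clause (z3) forces z3 = 1.
Unit clause (~z5) forces z5 = 0.
Unit clause (~z2) forces z2 = 0.
All clauses are satisfied.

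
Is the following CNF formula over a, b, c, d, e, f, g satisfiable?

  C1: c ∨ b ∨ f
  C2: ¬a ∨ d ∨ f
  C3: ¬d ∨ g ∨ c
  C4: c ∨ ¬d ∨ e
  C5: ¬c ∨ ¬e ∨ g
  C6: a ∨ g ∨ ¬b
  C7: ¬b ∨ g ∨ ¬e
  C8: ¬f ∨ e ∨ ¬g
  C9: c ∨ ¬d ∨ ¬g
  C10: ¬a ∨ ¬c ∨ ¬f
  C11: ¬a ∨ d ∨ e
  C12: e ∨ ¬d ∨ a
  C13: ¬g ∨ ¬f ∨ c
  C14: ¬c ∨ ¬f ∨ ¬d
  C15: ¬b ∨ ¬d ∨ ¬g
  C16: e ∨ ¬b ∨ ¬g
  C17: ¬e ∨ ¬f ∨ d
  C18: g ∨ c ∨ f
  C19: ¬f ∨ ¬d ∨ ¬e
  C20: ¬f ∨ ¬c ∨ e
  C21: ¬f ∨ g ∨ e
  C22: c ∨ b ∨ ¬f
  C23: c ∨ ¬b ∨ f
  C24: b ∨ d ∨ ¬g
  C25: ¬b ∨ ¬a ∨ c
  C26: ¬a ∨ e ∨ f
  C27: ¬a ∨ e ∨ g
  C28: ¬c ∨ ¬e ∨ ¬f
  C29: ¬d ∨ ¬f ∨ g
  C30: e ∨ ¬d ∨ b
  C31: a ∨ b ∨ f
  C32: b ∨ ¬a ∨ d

Try c = True.
Try e = True.
The clause (g) is unit, so g = True.
The clause (¬f) is unit, so f = False.
Try a = True.
The clause (d) is unit, so d = True.
The clause (¬b) is unit, so b = False.
All clauses are satisfied.
A satisfying assignment: a: True; b: False; c: True; d: True; e: True; f: False; g: True.

Satisfiable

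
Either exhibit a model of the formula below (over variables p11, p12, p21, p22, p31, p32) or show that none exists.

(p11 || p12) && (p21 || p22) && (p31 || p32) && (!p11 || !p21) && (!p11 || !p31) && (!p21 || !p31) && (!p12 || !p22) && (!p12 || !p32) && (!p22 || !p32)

UNSATISFIABLE

Try p11 = true.
(!p21) alone gives p21 = false.
(p22) alone gives p22 = true.
(!p31) alone gives p31 = false.
(p32) alone gives p32 = true.
But (!p32) is also a unit clause — contradiction.
That branch fails; take p11 = false instead.
(p12) alone gives p12 = true.
(!p22) alone gives p22 = false.
(p21) alone gives p21 = true.
(!p31) alone gives p31 = false.
(p32) alone gives p32 = true.
But (!p32) is also a unit clause — contradiction.
Either choice for p11 ends in contradiction.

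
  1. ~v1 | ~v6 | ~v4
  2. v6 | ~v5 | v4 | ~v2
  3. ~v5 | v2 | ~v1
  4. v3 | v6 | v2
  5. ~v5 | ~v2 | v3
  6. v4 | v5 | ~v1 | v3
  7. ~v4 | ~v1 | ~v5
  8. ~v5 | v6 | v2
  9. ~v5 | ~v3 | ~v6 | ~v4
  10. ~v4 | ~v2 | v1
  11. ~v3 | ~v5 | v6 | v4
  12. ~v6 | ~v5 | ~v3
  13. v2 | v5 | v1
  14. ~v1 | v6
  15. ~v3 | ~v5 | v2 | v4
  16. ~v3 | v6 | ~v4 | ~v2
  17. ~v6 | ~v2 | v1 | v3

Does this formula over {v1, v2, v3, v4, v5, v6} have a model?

Case v1 = 0:
Case v4 = 0:
Case v2 = 0:
Unit clause (v5) forces v5 = 1.
Unit clause (v6) forces v6 = 1.
Unit clause (~v3) forces v3 = 0.
This assignment satisfies each clause.
A satisfying assignment: v1 ↦ 0, v2 ↦ 0, v3 ↦ 0, v4 ↦ 0, v5 ↦ 1, v6 ↦ 1.

Yes, satisfiable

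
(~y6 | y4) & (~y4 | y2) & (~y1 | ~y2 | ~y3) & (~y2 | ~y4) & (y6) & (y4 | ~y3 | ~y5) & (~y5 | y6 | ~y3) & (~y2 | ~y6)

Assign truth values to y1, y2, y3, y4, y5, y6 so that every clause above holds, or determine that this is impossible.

The clause (y6) is unit, so y6 = 1.
The clause (y4) is unit, so y4 = 1.
The clause (y2) is unit, so y2 = 1.
Now (~y2) is unsatisfied and unit — conflict.

UNSATISFIABLE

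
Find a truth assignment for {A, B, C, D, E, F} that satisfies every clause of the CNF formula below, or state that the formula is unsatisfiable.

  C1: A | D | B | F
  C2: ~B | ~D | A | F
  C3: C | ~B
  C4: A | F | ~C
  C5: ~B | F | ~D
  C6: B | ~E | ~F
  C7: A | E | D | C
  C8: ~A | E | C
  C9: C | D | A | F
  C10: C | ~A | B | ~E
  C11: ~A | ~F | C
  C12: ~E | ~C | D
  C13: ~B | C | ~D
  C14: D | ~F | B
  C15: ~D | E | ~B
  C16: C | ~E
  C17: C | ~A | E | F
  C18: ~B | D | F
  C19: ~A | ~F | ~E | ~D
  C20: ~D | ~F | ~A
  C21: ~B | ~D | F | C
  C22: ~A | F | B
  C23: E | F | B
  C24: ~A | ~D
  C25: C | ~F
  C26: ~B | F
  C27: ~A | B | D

Branch on C: set C = 1.
Branch on A: set A = 0.
The clause (F) is unit, so F = 1.
Branch on B: set B = 1.
Branch on E: set E = 0.
The clause (~D) is unit, so D = 0.
Every clause now holds.

A ↦ 0; B ↦ 1; C ↦ 1; D ↦ 0; E ↦ 0; F ↦ 1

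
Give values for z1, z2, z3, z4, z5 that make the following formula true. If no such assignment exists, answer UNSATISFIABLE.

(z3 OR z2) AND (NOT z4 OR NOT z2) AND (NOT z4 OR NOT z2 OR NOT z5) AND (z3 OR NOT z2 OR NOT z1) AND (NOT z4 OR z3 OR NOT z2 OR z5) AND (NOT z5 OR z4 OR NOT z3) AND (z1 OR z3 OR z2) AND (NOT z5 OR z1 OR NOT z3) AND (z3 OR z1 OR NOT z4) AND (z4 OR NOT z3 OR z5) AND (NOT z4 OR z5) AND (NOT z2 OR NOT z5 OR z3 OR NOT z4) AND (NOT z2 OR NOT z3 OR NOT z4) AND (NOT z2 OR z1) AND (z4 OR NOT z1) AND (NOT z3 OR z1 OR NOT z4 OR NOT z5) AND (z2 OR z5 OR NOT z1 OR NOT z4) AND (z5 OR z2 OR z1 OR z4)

Case z3 = true:
Case z4 = true:
(NOT z2) alone gives z2 = false.
(z5) alone gives z5 = true.
(z1) alone gives z1 = true.
All clauses are satisfied.

z1: true,  z2: false,  z3: true,  z4: true,  z5: true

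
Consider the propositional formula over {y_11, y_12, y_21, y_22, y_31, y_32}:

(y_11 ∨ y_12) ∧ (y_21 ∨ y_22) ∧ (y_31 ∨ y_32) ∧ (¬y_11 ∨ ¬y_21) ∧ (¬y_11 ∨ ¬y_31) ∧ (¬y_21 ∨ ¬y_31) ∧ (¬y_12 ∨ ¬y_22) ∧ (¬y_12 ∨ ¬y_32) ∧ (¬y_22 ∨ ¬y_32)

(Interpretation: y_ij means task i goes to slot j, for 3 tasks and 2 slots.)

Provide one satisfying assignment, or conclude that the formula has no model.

Branch on y_11: set y_11 = True.
The clause (¬y_21) is unit, so y_21 = False.
The clause (y_22) is unit, so y_22 = True.
The clause (¬y_31) is unit, so y_31 = False.
The clause (y_32) is unit, so y_32 = True.
But (¬y_32) is also a unit clause — contradiction.
So y_11 must be the other value — set y_11 = False.
The clause (y_12) is unit, so y_12 = True.
The clause (¬y_22) is unit, so y_22 = False.
The clause (y_21) is unit, so y_21 = True.
The clause (¬y_31) is unit, so y_31 = False.
The clause (y_32) is unit, so y_32 = True.
But (¬y_32) is also a unit clause — contradiction.
Both values of y_11 lead to a conflict.

UNSATISFIABLE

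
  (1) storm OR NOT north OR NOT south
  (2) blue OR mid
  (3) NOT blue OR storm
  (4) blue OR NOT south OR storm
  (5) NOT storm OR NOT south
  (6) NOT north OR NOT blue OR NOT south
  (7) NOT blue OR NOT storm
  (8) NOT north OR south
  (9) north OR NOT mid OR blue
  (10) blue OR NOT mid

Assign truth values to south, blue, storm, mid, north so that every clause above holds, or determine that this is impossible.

Suppose blue = true.
From the singleton clause (storm), storm = true.
But (NOT storm) is also a unit clause — contradiction.
So blue must be the other value — set blue = false.
From the singleton clause (mid), mid = true.
But (NOT mid) is also a unit clause — contradiction.
Neither blue = true nor blue = false works.

UNSATISFIABLE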